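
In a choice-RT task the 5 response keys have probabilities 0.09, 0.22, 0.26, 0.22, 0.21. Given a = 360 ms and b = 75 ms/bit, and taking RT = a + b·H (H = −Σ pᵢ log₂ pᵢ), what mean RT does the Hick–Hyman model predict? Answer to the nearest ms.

Entropy contributions −pᵢ log₂ pᵢ: 0.3127, 0.4806, 0.5053, 0.4806, 0.4728; sum H = 2.2519 bits.
RT = a + bH = 360 + 75·2.2519 = 528.89 ms.

529 ms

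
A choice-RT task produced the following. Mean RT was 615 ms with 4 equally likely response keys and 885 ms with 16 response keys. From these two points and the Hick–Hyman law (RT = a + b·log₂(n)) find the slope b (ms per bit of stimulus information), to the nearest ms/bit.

135 ms/bit

b = (RT₂ − RT₁)/(log₂ n₂ − log₂ n₁) = (885 − 615)/(4 − 2) = 135 ms/bit.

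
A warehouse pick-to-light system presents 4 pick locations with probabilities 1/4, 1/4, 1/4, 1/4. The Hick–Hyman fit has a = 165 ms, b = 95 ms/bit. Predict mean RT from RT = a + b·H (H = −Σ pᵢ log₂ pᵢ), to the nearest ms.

H = −Σ pᵢ log₂ pᵢ = 0.25·2 + 0.25·2 + 0.25·2 + 0.25·2 = 2.000 bits.
RT = 165 + 95 × 2.000 = 355.00 ms.

355 ms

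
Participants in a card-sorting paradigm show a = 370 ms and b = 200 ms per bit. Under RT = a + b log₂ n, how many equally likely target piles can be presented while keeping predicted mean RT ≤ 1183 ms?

Set 370 + 200·log₂ n ≤ 1183 → log₂ n ≤ (1183 − 370)/200 = 4.0650.
So n ≤ 2^4.0650 = 16.737; the largest integer n is 16.

16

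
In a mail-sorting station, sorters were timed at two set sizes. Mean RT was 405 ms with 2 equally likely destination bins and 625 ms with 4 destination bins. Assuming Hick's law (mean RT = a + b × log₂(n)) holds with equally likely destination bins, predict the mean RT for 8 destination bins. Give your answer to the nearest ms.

845 ms

RT is linear in log₂ n, so two points fix the line:
  b = (625 − 405) / (log₂ 4 − log₂ 2) = 220 / (2 − 1) = 220 ms/bit
  a = 405 − 220 × 1 = 185 ms
Then RT(8) = 185 + 220 × log₂ 8 = 185 + 220 × 3 ≈ 845.000 ms.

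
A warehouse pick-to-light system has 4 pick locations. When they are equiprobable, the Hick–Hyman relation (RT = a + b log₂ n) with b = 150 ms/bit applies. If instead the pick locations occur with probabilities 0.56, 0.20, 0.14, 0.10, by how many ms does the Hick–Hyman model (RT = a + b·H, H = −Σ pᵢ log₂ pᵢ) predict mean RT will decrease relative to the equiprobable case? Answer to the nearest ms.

51 ms

The RT saving is b·ΔH. Equiprobable H₀ = log₂(4) = 2.0000 bits; with the given probabilities H = 1.6621 bits.
b·(H₀ − H) = 150 × (2.0000 − 1.6621) = 50.68 ms.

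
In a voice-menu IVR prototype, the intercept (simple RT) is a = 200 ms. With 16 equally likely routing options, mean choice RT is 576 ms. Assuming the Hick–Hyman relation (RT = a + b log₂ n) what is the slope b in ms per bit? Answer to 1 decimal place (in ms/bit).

94.0 ms/bit

16 alternatives carry log₂ 16 = 4 bits; the choice cost is 576 − 200 = 376 ms, so b = 376/4 = 94.000 ms/bit.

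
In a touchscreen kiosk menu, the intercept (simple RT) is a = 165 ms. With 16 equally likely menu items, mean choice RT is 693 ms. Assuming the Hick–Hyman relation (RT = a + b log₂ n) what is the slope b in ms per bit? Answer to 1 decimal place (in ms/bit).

b = (693 − 165) / log₂(16) = 528 / 4 = 132.000 ms/bit.

132.0 ms/bit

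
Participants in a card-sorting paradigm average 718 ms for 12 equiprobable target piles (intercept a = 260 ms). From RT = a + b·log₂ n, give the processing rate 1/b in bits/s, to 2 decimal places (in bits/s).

7.83 bits/s

b = (718 − 260)/log₂ 12 = 458/3.5850 = 127.756 ms per bit = 0.12776 s/bit; the reciprocal is 7.827 bits/s.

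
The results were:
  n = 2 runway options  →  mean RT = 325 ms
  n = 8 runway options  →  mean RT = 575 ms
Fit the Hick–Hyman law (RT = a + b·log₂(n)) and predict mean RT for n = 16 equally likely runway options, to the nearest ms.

700 ms

RT is linear in log₂ n, so two points fix the line:
  b = (575 − 325) / (log₂ 8 − log₂ 2) = 250 / (3 − 1) = 125 ms/bit
  a = 325 − 125 × 1 = 200 ms
Then RT(16) = 200 + 125 × log₂ 16 = 200 + 125 × 4 ≈ 700.000 ms.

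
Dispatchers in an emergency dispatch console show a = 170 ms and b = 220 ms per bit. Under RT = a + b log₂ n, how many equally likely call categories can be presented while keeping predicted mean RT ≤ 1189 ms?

220·log₂ n ≤ 1189 − 170 = 1019, giving log₂ n ≤ 4.6318 and n ≤ 24.792. The largest whole number is 24.

24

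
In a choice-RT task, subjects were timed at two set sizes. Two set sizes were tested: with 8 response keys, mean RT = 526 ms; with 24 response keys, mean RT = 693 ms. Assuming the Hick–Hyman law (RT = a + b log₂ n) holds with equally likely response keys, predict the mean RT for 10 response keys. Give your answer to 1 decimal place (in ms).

559.9 ms

Solve the two-equation system in a and b:
  b = (693 − 526) / (log₂ 24 − log₂ 8) = 167 / (4.5850 − 3) = 105.365 ms/bit
  a = 526 − 105.365 × 3 = 209.904 ms
Then RT(10) = 209.904 + 105.365 × log₂ 10 = 209.904 + 105.365 × 3.3219 ≈ 559.920 ms.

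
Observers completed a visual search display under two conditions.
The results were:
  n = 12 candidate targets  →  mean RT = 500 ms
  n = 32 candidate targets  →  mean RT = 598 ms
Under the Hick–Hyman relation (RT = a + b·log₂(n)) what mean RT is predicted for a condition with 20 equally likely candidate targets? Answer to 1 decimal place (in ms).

551.0 ms

RT is linear in log₂ n, so two points fix the line:
  b = (598 − 500) / (log₂ 32 − log₂ 12) = 98 / (5 − 3.5850) = 69.256 ms/bit
  a = 500 − 69.256 × 3.5850 = 251.719 ms
Then RT(20) = 251.719 + 69.256 × log₂ 20 = 251.719 + 69.256 × 4.3219 ≈ 551.039 ms.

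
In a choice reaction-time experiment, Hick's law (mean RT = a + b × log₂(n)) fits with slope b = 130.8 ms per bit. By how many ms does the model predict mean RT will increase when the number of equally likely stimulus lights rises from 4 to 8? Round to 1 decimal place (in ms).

130.8 ms

ΔRT = (a + b log₂ n₂) − (a + b log₂ n₁) = b·(log₂ n₂ − log₂ n₁).
log₂(8) − log₂(4) = log₂(8/4) = log₂(2) = 1.
ΔRT = 130.8 × 1.0000 = 130.800 ms.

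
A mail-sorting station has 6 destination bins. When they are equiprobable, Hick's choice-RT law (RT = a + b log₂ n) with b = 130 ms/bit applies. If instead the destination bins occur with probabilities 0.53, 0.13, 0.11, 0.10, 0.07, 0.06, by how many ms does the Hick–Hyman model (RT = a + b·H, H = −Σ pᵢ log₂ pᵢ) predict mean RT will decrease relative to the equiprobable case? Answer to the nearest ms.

68 ms

Equiprobable entropy H₀ = log₂ 6 = 2.5850 bits.
Skewed entropy H = −Σ pᵢ log₂ pᵢ = 2.0627 bits.
ΔRT = b·(H₀ − H) = 130 × 0.5223 = 67.90 ms.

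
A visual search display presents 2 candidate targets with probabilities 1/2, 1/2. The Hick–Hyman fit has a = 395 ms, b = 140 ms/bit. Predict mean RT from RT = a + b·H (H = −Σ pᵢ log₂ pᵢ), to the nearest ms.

Each term −pᵢ log₂ pᵢ: 0.5·1 + 0.5·1; summed, H = 1.000 bits.
Mean RT = a + bH = 395 + 140·1.000 = 535.00 ms.

535 ms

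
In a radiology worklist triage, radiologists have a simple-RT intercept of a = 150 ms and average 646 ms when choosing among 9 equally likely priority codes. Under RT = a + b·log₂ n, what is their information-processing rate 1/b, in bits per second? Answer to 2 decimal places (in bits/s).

6.39 bits/s

b = (646 − 150)/log₂ 9 = 496/3.1699 = 156.471 ms per bit = 0.15647 s/bit; the reciprocal is 6.391 bits/s.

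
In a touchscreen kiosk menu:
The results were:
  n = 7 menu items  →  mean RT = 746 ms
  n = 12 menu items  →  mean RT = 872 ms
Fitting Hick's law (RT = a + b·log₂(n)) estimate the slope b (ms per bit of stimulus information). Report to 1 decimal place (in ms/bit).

Slope: b = (872 − 746) / (log₂ 12 − log₂ 7) = 126/0.7776 = 162.035 ms/bit.

162.0 ms/bit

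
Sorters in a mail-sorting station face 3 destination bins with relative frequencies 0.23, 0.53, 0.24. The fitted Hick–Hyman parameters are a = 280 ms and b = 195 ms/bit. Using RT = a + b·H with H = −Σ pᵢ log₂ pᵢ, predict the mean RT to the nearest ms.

Entropy contributions −pᵢ log₂ pᵢ: 0.4877, 0.4854, 0.4941; sum H = 1.4672 bits.
RT = a + bH = 280 + 195·1.4672 = 566.11 ms.

566 ms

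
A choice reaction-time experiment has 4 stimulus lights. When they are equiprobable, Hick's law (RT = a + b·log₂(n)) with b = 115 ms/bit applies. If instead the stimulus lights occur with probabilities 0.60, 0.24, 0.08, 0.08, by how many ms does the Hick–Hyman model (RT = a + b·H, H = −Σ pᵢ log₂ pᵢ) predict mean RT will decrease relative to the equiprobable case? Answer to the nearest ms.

The RT saving is b·ΔH. Equiprobable H₀ = log₂(4) = 2.0000 bits; with the given probabilities H = 1.5193 bits.
b·(H₀ − H) = 115 × (2.0000 − 1.5193) = 55.28 ms.

55 ms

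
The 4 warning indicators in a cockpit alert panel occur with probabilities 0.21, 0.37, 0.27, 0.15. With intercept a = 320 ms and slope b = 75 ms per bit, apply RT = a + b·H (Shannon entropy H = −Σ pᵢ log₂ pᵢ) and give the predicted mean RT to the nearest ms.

464 ms

H = 0.21·log₂(1/0.21) + 0.37·log₂(1/0.37) + 0.27·log₂(1/0.27) + 0.15·log₂(1/0.15) = 1.9241 bits.
RT = 320 + 75 × 1.9241 = 464.31 ms.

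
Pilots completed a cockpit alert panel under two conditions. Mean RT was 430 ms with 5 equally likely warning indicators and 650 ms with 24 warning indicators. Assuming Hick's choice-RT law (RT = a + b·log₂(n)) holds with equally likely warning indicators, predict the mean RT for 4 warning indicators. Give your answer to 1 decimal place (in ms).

Fit slope and intercept:
  b = (650 − 430) / (log₂ 24 − log₂ 5) = 220 / (4.5850 − 2.3219) = 97.215 ms/bit
  a = 430 − 97.215 × 2.3219 = 204.275 ms
Then RT(4) = 204.275 + 97.215 × log₂ 4 = 204.275 + 97.215 × 2 ≈ 398.704 ms.

398.7 ms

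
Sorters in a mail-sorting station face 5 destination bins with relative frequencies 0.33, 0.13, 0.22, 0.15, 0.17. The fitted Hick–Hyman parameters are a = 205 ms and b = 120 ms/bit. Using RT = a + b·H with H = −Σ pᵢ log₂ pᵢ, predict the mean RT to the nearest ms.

473 ms

H = 0.33·log₂(1/0.33) + 0.13·log₂(1/0.13) + 0.22·log₂(1/0.22) + 0.15·log₂(1/0.15) + 0.17·log₂(1/0.17) = 2.2362 bits.
RT = 205 + 120 × 2.2362 = 473.34 ms.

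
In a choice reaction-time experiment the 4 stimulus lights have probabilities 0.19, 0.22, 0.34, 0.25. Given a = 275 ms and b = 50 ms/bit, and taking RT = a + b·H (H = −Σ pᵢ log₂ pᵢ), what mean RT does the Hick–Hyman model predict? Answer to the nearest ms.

H = 0.19·log₂(1/0.19) + 0.22·log₂(1/0.22) + 0.34·log₂(1/0.34) + 0.25·log₂(1/0.25) = 1.9650 bits.
RT = 275 + 50 × 1.9650 = 373.25 ms.

373 ms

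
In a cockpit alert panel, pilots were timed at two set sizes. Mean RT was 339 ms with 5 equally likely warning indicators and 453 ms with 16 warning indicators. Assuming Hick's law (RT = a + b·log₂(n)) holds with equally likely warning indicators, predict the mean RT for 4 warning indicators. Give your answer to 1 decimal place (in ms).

317.1 ms

RT is linear in log₂ n, so two points fix the line:
  b = (453 − 339) / (log₂ 16 − log₂ 5) = 114 / (4 − 2.3219) = 67.935 ms/bit
  a = 339 − 67.935 × 2.3219 = 181.260 ms
Then RT(4) = 181.260 + 67.935 × log₂ 4 = 181.260 + 67.935 × 2 ≈ 317.130 ms.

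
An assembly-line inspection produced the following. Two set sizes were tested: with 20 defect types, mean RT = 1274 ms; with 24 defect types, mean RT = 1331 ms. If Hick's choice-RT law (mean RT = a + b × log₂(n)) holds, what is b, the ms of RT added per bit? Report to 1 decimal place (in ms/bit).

216.7 ms/bit

The slope on a log₂ axis is (1331 − 1274) / (4.5850 − 4.3219) = 216.702 ms/bit.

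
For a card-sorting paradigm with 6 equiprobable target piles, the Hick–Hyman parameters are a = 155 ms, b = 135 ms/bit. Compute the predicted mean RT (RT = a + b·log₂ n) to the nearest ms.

504 ms

log₂(6) = 2.5850 bits, so RT = 155 + 135 × 2.5850 ≈ 503.970 ms.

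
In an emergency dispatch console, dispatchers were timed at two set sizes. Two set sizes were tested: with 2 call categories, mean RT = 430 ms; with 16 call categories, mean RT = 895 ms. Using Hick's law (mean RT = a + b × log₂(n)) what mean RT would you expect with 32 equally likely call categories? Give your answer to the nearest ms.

1050 ms

RT is linear in log₂ n, so two points fix the line:
  b = (895 − 430) / (log₂ 16 − log₂ 2) = 465 / (4 − 1) = 155 ms/bit
  a = 430 − 155 × 1 = 275 ms
Then RT(32) = 275 + 155 × log₂ 32 = 275 + 155 × 5 ≈ 1050.000 ms.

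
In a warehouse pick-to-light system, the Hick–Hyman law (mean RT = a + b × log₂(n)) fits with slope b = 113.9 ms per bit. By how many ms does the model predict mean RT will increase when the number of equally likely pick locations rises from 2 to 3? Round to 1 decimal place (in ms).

The intercept a cancels: ΔRT = b·(log₂ n₂ − log₂ n₁) = b·log₂(n₂/n₁).
log₂(3) − log₂(2) = 1.5850 − 1 = 0.5850.
ΔRT = 113.9 × 0.5850 = 66.627 ms.

66.6 ms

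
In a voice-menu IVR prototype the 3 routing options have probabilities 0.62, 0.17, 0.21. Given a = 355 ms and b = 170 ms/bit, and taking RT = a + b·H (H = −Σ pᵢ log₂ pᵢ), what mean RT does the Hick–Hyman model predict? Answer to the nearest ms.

582 ms

Entropy contributions −pᵢ log₂ pᵢ: 0.4276, 0.4346, 0.4728; sum H = 1.3350 bits.
RT = a + bH = 355 + 170·1.3350 = 581.95 ms.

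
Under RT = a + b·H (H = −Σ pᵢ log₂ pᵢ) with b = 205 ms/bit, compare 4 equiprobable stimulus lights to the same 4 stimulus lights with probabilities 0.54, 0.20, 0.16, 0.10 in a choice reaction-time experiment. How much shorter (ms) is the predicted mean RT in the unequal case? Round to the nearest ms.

Equiprobable entropy H₀ = log₂ 4 = 2.0000 bits.
Skewed entropy H = −Σ pᵢ log₂ pᵢ = 1.6996 bits.
ΔRT = b·(H₀ − H) = 205 × 0.3004 = 61.57 ms.

62 ms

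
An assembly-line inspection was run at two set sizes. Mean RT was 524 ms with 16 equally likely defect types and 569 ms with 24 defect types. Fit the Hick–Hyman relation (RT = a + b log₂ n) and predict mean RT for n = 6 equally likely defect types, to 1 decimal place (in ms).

415.1 ms

RT is linear in log₂ n, so two points fix the line:
  b = (569 − 524) / (log₂ 24 − log₂ 16) = 45 / (4.5850 − 4) = 76.928 ms/bit
  a = 524 − 76.928 × 4 = 216.288 ms
Then RT(6) = 216.288 + 76.928 × log₂ 6 = 216.288 + 76.928 × 2.5850 ≈ 415.144 ms.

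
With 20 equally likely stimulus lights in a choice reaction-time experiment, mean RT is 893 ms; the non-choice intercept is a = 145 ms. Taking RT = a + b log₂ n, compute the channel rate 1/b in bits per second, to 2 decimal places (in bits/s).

b = (893 − 145)/log₂ 20 = 748/4.3219 = 173.071 ms per bit = 0.17307 s/bit; the reciprocal is 5.778 bits/s.

5.78 bits/s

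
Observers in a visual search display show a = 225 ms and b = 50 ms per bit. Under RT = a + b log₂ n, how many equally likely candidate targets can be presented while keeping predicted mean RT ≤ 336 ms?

4

50·log₂ n ≤ 336 − 225 = 111, giving log₂ n ≤ 2.2200 and n ≤ 4.659. The largest whole number is 4.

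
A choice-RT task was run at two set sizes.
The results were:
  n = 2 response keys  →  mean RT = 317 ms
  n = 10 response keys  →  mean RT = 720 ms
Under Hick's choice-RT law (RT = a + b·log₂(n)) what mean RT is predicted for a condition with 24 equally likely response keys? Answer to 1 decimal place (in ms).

939.2 ms

With log₂ n on the abscissa the relation is linear; from the two conditions:
  b = (720 − 317) / (log₂ 10 − log₂ 2) = 403 / (3.3219 − 1) = 173.563 ms/bit
  a = 317 − 173.563 × 1 = 143.437 ms
Then RT(24) = 143.437 + 173.563 × log₂ 24 = 143.437 + 173.563 × 4.5850 ≈ 939.216 ms.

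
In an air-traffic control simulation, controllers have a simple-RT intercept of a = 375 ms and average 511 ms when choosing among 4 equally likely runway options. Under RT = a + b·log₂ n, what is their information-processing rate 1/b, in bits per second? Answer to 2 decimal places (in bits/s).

14.71 bits/s

Choice component = 511 − 375 = 136 ms over log₂(4) = 2 bits.
b = 136 / 2 = 68.000 ms/bit, so 1/b = 14.706 bits/s.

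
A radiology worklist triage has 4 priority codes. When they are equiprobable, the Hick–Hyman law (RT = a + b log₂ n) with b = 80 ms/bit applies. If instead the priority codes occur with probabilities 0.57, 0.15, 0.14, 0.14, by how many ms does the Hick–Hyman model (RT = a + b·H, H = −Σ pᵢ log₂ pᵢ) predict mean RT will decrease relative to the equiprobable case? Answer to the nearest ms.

Equiprobable entropy H₀ = log₂ 4 = 2.0000 bits.
Skewed entropy H = −Σ pᵢ log₂ pᵢ = 1.6670 bits.
ΔRT = b·(H₀ − H) = 80 × 0.3330 = 26.64 ms.

27 ms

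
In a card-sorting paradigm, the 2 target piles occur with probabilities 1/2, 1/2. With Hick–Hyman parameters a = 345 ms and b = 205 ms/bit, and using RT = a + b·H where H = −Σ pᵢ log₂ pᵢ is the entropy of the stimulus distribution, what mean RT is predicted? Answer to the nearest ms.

550 ms

Each term −pᵢ log₂ pᵢ: 0.5·1 + 0.5·1; summed, H = 1.000 bits.
Mean RT = a + bH = 345 + 205·1.000 = 550.00 ms.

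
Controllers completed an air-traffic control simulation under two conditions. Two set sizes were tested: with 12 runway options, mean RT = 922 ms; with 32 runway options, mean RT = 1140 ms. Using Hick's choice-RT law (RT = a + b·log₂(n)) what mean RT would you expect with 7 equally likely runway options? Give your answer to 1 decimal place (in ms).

With log₂ n on the abscissa the relation is linear; from the two conditions:
  b = (1140 − 922) / (log₂ 32 − log₂ 12) = 218 / (5 − 3.5850) = 154.060 ms/bit
  a = 922 − 154.060 × 3.5850 = 369.702 ms
Then RT(7) = 369.702 + 154.060 × log₂ 7 = 369.702 + 154.060 × 2.8074 ≈ 802.202 ms.

802.2 ms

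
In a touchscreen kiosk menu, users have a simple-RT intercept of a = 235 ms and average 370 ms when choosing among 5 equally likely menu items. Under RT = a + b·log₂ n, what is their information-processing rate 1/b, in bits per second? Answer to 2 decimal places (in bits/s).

17.20 bits/s

Choice component = 370 − 235 = 135 ms over log₂(5) = 2.3219 bits.
b = 135 / 2.3219 = 58.141 ms/bit, so 1/b = 17.199 bits/s.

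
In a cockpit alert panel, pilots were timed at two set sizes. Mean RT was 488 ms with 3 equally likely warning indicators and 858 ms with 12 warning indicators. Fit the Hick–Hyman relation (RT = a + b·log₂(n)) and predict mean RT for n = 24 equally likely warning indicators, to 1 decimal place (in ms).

With log₂ n on the abscissa the relation is linear; from the two conditions:
  b = (858 − 488) / (log₂ 12 − log₂ 3) = 370 / (3.5850 − 1.5850) = 185.000 ms/bit
  a = 488 − 185.000 × 1.5850 = 194.782 ms
Then RT(24) = 194.782 + 185.000 × log₂ 24 = 194.782 + 185.000 × 4.5850 ≈ 1043.000 ms.

1043.0 ms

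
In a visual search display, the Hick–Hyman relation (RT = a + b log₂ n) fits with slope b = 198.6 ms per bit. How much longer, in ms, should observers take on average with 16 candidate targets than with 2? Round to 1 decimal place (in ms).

595.8 ms

ΔRT = (a + b log₂ n₂) − (a + b log₂ n₁) = b·(log₂ n₂ − log₂ n₁).
log₂(16) − log₂(2) = log₂(16/2) = log₂(8) = 3.
ΔRT = 198.6 × 3.0000 = 595.800 ms.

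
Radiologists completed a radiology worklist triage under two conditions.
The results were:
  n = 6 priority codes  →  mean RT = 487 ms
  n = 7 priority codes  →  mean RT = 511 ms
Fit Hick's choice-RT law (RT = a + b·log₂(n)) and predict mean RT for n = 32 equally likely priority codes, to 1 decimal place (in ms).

With log₂ n on the abscissa the relation is linear; from the two conditions:
  b = (511 − 487) / (log₂ 7 − log₂ 6) = 24 / (2.8074 − 2.5850) = 107.917 ms/bit
  a = 487 − 107.917 × 2.5850 = 208.038 ms
Then RT(32) = 208.038 + 107.917 × log₂ 32 = 208.038 + 107.917 × 5 ≈ 747.624 ms.

747.6 ms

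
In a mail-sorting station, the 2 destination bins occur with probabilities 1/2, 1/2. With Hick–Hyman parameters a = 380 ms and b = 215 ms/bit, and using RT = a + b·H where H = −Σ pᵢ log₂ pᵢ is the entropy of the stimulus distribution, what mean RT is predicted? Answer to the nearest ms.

595 ms

H = −Σ pᵢ log₂ pᵢ = 0.5·1 + 0.5·1 = 1.000 bits.
RT = 380 + 215 × 1.000 = 595.00 ms.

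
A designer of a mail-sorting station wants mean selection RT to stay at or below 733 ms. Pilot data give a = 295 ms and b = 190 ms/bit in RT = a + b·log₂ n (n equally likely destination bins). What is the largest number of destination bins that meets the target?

Set 295 + 190·log₂ n ≤ 733 → log₂ n ≤ (733 − 295)/190 = 2.3053.
So n ≤ 2^2.3053 = 4.943; the largest integer n is 4.

4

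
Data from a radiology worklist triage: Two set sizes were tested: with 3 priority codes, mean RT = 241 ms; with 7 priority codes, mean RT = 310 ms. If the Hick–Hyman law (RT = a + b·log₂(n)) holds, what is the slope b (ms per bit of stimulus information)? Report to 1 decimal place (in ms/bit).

56.4 ms/bit

The slope on a log₂ axis is (310 − 241) / (2.8074 − 1.5850) = 56.447 ms/bit.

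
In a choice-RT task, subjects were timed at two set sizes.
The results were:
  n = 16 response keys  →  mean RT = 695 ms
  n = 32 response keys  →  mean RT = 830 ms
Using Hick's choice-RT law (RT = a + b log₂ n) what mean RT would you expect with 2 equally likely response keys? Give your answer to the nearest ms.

RT is linear in log₂ n, so two points fix the line:
  b = (830 − 695) / (log₂ 32 − log₂ 16) = 135 / (5 − 4) = 135 ms/bit
  a = 695 − 135 × 4 = 155 ms
Then RT(2) = 155 + 135 × log₂ 2 = 155 + 135 × 1 ≈ 290.000 ms.

290 ms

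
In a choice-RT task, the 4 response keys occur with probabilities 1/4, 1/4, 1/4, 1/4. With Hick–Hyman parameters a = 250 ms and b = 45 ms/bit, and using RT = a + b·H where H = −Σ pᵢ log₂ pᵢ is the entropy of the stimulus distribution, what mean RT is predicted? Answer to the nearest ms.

H = −Σ pᵢ log₂ pᵢ = 0.25·2 + 0.25·2 + 0.25·2 + 0.25·2 = 2.000 bits.
RT = 250 + 45 × 2.000 = 340.00 ms.

340 ms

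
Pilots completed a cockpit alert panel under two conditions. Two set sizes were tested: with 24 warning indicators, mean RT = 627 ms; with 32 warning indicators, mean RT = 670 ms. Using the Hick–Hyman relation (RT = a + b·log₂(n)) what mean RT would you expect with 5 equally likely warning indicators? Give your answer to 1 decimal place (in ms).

392.5 ms

With log₂ n on the abscissa the relation is linear; from the two conditions:
  b = (670 − 627) / (log₂ 32 − log₂ 24) = 43 / (5 − 4.5850) = 103.605 ms/bit
  a = 627 − 103.605 × 4.5850 = 151.975 ms
Then RT(5) = 151.975 + 103.605 × log₂ 5 = 151.975 + 103.605 × 2.3219 ≈ 392.538 ms.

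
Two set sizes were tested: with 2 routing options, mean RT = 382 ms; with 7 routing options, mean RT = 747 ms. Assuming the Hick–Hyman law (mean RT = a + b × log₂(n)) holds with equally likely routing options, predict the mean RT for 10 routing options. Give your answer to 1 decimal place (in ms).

Fit slope and intercept:
  b = (747 − 382) / (log₂ 7 − log₂ 2) = 365 / (2.8074 − 1) = 201.953 ms/bit
  a = 382 − 201.953 × 1 = 180.047 ms
Then RT(10) = 180.047 + 201.953 × log₂ 10 = 180.047 + 201.953 × 3.3219 ≈ 850.919 ms.

850.9 ms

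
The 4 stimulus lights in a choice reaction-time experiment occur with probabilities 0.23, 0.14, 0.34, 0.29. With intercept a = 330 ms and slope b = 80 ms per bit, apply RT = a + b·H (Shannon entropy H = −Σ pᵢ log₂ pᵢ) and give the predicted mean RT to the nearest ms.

H = 0.23·log₂(1/0.23) + 0.14·log₂(1/0.14) + 0.34·log₂(1/0.34) + 0.29·log₂(1/0.29) = 1.9319 bits.
RT = 330 + 80 × 1.9319 = 484.55 ms.

485 ms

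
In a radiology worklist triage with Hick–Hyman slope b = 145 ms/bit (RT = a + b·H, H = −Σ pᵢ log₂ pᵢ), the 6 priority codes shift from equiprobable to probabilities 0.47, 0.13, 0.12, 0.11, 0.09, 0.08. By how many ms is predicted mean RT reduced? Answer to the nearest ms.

The RT saving is b·ΔH. Equiprobable H₀ = log₂(6) = 2.5850 bits; with the given probabilities H = 2.2161 bits.
b·(H₀ − H) = 145 × (2.5850 − 2.2161) = 53.48 ms.

53 ms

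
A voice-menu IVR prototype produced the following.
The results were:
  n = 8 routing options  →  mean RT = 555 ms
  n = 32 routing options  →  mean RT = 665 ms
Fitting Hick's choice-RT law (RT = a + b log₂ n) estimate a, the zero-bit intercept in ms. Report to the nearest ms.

The slope on a log₂ axis is (665 − 555) / (5 − 3) = 55 ms/bit.
Intercept: a = 555 − 55·log₂(8) = 390.000 ms.

390 ms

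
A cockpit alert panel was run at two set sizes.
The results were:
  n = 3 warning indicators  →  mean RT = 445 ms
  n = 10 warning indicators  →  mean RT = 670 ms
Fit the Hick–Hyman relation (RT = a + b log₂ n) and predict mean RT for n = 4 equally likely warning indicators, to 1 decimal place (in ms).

RT is linear in log₂ n, so two points fix the line:
  b = (670 − 445) / (log₂ 10 − log₂ 3) = 225 / (3.3219 − 1.5850) = 129.536 ms/bit
  a = 445 − 129.536 × 1.5850 = 239.690 ms
Then RT(4) = 239.690 + 129.536 × log₂ 4 = 239.690 + 129.536 × 2 ≈ 498.762 ms.

498.8 ms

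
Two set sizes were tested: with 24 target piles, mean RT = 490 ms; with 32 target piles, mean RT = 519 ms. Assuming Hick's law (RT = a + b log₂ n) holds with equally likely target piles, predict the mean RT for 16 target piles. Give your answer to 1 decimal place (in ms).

449.1 ms

RT is linear in log₂ n, so two points fix the line:
  b = (519 − 490) / (log₂ 32 − log₂ 24) = 29 / (5 − 4.5850) = 69.873 ms/bit
  a = 490 − 69.873 × 4.5850 = 169.634 ms
Then RT(16) = 169.634 + 69.873 × log₂ 16 = 169.634 + 69.873 × 4 ≈ 449.127 ms.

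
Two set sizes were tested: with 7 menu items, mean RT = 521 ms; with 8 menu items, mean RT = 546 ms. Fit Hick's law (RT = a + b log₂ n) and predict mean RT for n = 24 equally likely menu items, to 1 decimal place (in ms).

With log₂ n on the abscissa the relation is linear; from the two conditions:
  b = (546 − 521) / (log₂ 8 − log₂ 7) = 25 / (3 − 2.8074) = 129.772 ms/bit
  a = 521 − 129.772 × 2.8074 = 156.683 ms
Then RT(24) = 156.683 + 129.772 × log₂ 24 = 156.683 + 129.772 × 4.5850 ≈ 751.684 ms.

751.7 ms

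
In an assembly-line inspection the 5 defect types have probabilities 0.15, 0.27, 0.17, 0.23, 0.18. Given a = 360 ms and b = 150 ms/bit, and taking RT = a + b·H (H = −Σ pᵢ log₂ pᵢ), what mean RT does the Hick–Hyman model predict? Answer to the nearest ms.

Entropy contributions −pᵢ log₂ pᵢ: 0.4105, 0.5100, 0.4346, 0.4877, 0.4453; sum H = 2.2881 bits.
RT = a + bH = 360 + 150·2.2881 = 703.22 ms.

703 ms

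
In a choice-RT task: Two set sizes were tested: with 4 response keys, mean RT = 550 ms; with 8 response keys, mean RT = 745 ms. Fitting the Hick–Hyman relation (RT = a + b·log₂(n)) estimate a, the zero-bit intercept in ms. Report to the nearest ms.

Slope: b = (745 − 550) / (log₂ 8 − log₂ 4) = 195/1.0000 = 195 ms/bit.
a = RT₁ − b·log₂ n₁ = 550 − 195 × 2 = 160.000 ms.

160 ms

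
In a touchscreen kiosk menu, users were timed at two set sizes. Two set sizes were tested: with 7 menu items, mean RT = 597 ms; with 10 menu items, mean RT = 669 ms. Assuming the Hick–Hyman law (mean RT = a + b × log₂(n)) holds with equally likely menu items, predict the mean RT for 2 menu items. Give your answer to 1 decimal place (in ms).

Solve the two-equation system in a and b:
  b = (669 − 597) / (log₂ 10 − log₂ 7) = 72 / (3.3219 − 2.8074) = 139.922 ms/bit
  a = 597 − 139.922 × 2.8074 = 204.190 ms
Then RT(2) = 204.190 + 139.922 × log₂ 2 = 204.190 + 139.922 × 1 ≈ 344.112 ms.

344.1 ms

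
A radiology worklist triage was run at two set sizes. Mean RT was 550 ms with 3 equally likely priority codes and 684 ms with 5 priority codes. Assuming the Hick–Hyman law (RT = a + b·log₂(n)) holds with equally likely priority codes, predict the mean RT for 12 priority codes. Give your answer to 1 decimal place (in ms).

With log₂ n on the abscissa the relation is linear; from the two conditions:
  b = (684 − 550) / (log₂ 5 − log₂ 3) = 134 / (2.3219 − 1.5850) = 181.827 ms/bit
  a = 550 − 181.827 × 1.5850 = 261.812 ms
Then RT(12) = 261.812 + 181.827 × log₂ 12 = 261.812 + 181.827 × 3.5850 ≈ 913.653 ms.

913.7 ms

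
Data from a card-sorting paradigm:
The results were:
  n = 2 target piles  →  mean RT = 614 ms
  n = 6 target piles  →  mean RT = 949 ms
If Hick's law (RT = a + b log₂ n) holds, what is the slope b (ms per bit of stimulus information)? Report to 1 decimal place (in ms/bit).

Slope: b = (949 − 614) / (log₂ 6 − log₂ 2) = 335/1.5850 = 211.361 ms/bit.

211.4 ms/bit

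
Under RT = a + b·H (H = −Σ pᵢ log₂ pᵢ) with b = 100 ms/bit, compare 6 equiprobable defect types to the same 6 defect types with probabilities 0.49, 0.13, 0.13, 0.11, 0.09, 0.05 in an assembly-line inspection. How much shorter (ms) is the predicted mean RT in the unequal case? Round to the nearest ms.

The RT saving is b·ΔH. Equiprobable H₀ = log₂(6) = 2.5850 bits; with the given probabilities H = 2.1486 bits.
b·(H₀ − H) = 100 × (2.5850 − 2.1486) = 43.64 ms.

44 ms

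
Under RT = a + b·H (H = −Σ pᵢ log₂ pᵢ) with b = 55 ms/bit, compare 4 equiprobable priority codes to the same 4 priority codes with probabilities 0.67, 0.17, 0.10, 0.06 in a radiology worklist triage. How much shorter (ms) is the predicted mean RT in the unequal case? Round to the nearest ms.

33 ms

The RT saving is b·ΔH. Equiprobable H₀ = log₂(4) = 2.0000 bits; with the given probabilities H = 1.3974 bits.
b·(H₀ − H) = 55 × (2.0000 − 1.3974) = 33.14 ms.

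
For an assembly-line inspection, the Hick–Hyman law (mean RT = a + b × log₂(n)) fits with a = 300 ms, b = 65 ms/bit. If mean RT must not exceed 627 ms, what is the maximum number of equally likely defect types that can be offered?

32

Information budget: (627 − 300)/65 = 5.0308 bits, so n ≤ 2^5.0308 = 32.690 → at most 32.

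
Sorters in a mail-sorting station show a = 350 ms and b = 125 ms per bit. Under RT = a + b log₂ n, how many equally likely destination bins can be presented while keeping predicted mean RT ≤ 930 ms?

Set 350 + 125·log₂ n ≤ 930 → log₂ n ≤ (930 − 350)/125 = 4.6400.
So n ≤ 2^4.6400 = 24.933; the largest integer n is 24.

24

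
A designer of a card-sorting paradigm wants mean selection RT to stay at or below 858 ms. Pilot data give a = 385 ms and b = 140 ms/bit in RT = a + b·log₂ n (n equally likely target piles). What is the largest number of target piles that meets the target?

Information budget: (858 − 385)/140 = 3.3786 bits, so n ≤ 2^3.3786 = 10.400 → at most 10.

10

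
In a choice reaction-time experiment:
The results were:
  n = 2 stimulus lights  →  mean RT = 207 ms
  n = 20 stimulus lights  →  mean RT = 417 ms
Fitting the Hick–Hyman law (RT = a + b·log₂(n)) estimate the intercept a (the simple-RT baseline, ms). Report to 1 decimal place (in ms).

143.8 ms

b = (RT₂ − RT₁)/(log₂ n₂ − log₂ n₁) = (417 − 207)/(4.3219 − 1) = 63.216 ms/bit.
Intercept: a = 207 − 63.216·log₂(2) = 143.784 ms.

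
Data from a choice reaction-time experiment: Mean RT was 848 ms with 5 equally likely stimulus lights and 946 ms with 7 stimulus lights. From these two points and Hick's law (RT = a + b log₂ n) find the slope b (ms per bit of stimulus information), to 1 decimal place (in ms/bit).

201.9 ms/bit

b = (RT₂ − RT₁)/(log₂ n₂ − log₂ n₁) = (946 − 848)/(2.8074 − 2.3219) = 201.884 ms/bit.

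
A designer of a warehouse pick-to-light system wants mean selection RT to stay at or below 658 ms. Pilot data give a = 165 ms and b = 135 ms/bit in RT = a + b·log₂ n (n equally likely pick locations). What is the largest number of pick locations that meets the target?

12

Set 165 + 135·log₂ n ≤ 658 → log₂ n ≤ (658 − 165)/135 = 3.6519.
So n ≤ 2^3.6519 = 12.569; the largest integer n is 12.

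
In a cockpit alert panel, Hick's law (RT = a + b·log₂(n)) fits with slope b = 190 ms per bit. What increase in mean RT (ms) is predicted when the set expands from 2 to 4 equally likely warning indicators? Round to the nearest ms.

Only the slope matters, since a is common to both: ΔRT = b·log₂(n₂/n₁).
log₂(4) − log₂(2) = log₂(4/2) = log₂(2) = 1.
ΔRT = 190 × 1.0000 = 190.000 ms.

190 ms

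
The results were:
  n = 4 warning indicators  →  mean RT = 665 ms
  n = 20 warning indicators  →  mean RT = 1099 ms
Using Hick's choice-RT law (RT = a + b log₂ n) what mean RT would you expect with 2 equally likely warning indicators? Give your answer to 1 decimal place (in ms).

478.1 ms

Fit slope and intercept:
  b = (1099 − 665) / (log₂ 20 − log₂ 4) = 434 / (4.3219 − 2) = 186.914 ms/bit
  a = 665 − 186.914 × 2 = 291.173 ms
Then RT(2) = 291.173 + 186.914 × log₂ 2 = 291.173 + 186.914 × 1 ≈ 478.086 ms.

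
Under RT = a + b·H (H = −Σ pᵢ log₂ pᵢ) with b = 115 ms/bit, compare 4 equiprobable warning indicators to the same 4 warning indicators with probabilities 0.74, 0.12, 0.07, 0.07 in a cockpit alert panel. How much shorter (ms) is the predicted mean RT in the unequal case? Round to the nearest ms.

Equiprobable entropy H₀ = log₂ 4 = 2.0000 bits.
Skewed entropy H = −Σ pᵢ log₂ pᵢ = 1.2256 bits.
ΔRT = b·(H₀ − H) = 115 × 0.7744 = 89.05 ms.

89 ms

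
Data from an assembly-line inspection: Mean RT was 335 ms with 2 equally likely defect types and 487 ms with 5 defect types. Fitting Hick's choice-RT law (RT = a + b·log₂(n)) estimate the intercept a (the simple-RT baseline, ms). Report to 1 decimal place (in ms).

220.0 ms

b = (RT₂ − RT₁)/(log₂ n₂ − log₂ n₁) = (487 − 335)/(2.3219 − 1) = 114.984 ms/bit.
a = RT₁ − b·log₂ n₁ = 335 − 114.984 × 1 = 220.016 ms.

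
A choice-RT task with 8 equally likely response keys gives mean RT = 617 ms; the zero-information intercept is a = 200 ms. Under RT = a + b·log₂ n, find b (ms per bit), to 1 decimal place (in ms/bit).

b = (617 − 200) / log₂(8) = 417 / 3 = 139.000 ms/bit.

139.0 ms/bit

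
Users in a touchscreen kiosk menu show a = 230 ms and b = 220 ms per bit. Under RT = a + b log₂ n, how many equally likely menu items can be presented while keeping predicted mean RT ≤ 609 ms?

Information budget: (609 − 230)/220 = 1.7227 bits, so n ≤ 2^1.7227 = 3.301 → at most 3.

3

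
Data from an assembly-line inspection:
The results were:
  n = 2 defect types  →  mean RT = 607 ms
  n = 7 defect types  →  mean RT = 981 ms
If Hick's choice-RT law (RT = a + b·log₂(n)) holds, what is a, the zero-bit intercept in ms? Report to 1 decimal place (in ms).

The slope on a log₂ axis is (981 − 607) / (2.8074 − 1) = 206.932 ms/bit.
a = RT₁ − b·log₂ n₁ = 607 − 206.932 × 1 = 400.068 ms.

400.1 ms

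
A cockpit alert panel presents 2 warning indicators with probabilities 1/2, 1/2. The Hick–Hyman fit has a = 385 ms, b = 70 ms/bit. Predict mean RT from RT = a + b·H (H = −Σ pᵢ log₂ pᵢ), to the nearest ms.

455 ms

Each term −pᵢ log₂ pᵢ: 0.5·1 + 0.5·1; summed, H = 1.000 bits.
Mean RT = a + bH = 385 + 70·1.000 = 455.00 ms.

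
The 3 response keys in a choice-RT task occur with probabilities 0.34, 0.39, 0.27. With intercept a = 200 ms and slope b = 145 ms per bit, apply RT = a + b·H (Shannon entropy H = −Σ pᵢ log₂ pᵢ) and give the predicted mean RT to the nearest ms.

428 ms

Entropy contributions −pᵢ log₂ pᵢ: 0.5292, 0.5298, 0.5100; sum H = 1.5690 bits.
RT = a + bH = 200 + 145·1.5690 = 427.50 ms.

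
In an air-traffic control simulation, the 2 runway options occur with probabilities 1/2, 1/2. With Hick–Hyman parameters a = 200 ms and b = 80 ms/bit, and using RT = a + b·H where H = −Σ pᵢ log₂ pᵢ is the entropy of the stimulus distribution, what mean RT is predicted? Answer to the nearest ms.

280 ms

Each term −pᵢ log₂ pᵢ: 0.5·1 + 0.5·1; summed, H = 1.000 bits.
Mean RT = a + bH = 200 + 80·1.000 = 280.00 ms.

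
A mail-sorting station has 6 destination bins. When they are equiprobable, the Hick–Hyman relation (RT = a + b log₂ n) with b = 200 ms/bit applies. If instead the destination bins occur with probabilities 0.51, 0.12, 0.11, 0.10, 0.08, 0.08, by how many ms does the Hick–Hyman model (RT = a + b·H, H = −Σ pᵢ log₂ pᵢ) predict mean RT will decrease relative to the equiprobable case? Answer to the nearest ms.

91 ms

Equiprobable entropy H₀ = log₂ 6 = 2.5850 bits.
Skewed entropy H = −Σ pᵢ log₂ pᵢ = 2.1280 bits.
ΔRT = b·(H₀ − H) = 200 × 0.4570 = 91.39 ms.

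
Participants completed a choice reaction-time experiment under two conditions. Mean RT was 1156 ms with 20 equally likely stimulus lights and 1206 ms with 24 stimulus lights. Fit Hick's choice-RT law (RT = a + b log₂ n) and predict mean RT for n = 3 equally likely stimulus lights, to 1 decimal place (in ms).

635.7 ms

With log₂ n on the abscissa the relation is linear; from the two conditions:
  b = (1206 − 1156) / (log₂ 24 − log₂ 20) = 50 / (4.5850 − 4.3219) = 190.089 ms/bit
  a = 1156 − 190.089 × 4.3219 = 334.448 ms
Then RT(3) = 334.448 + 190.089 × log₂ 3 = 334.448 + 190.089 × 1.5850 ≈ 635.732 ms.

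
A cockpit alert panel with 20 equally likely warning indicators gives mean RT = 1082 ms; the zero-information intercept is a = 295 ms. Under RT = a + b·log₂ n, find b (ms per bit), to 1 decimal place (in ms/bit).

182.1 ms/bit

b = (1082 − 295) / log₂(20) = 787 / 4.3219 = 182.095 ms/bit.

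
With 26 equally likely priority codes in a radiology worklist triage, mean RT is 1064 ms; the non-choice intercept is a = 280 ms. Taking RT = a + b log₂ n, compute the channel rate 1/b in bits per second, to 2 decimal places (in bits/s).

b = (1064 − 280)/log₂ 26 = 784/4.7004 = 166.793 ms per bit = 0.16679 s/bit; the reciprocal is 5.995 bits/s.

6.00 bits/s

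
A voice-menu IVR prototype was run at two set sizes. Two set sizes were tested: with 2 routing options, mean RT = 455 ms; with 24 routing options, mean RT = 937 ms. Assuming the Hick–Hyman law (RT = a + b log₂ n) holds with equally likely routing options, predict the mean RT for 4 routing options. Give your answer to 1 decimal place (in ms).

With log₂ n on the abscissa the relation is linear; from the two conditions:
  b = (937 − 455) / (log₂ 24 − log₂ 2) = 482 / (4.5850 − 1) = 134.450 ms/bit
  a = 455 − 134.450 × 1 = 320.550 ms
Then RT(4) = 320.550 + 134.450 × log₂ 4 = 320.550 + 134.450 × 2 ≈ 589.450 ms.

589.5 ms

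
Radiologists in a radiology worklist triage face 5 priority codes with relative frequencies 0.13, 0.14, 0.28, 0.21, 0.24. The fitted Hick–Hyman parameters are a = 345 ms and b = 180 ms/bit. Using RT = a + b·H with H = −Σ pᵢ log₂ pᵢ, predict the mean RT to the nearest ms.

Entropy contributions −pᵢ log₂ pᵢ: 0.3826, 0.3971, 0.5142, 0.4728, 0.4941; sum H = 2.2609 bits.
RT = a + bH = 345 + 180·2.2609 = 751.97 ms.

752 ms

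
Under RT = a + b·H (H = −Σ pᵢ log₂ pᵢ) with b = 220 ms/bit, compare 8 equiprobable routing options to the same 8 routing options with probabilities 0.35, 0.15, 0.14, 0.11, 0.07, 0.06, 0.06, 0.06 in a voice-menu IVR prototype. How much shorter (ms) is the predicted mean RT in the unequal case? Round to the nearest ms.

The RT saving is b·ΔH. Equiprobable H₀ = log₂(8) = 3.0000 bits; with the given probabilities H = 2.6872 bits.
b·(H₀ − H) = 220 × (3.0000 − 2.6872) = 68.82 ms.

69 ms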